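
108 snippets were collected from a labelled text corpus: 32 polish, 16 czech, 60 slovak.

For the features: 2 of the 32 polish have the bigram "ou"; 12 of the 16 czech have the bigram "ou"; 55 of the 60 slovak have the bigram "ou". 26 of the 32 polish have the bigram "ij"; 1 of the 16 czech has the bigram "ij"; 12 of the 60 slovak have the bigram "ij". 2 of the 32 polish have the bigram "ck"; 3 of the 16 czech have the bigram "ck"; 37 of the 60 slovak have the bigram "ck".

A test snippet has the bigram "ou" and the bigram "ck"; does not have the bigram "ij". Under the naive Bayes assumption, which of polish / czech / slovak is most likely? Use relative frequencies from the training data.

polish: (32/108) × (2/32) × (6/32) × (2/32) ≈ 0.000217014
czech: (16/108) × (12/16) × (15/16) × (3/16) = 0.01953125
slovak: (60/108) × (55/60) × (48/60) × (37/60) ≈ 0.251235
Highest score → slovak.

slovak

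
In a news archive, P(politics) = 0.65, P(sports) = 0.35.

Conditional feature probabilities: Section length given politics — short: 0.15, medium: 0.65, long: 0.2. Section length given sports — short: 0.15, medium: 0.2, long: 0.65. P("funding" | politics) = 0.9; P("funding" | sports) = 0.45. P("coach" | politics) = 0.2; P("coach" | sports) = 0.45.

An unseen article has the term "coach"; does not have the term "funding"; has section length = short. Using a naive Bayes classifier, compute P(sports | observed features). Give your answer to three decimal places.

politics: 0.65 × 0.15 × (1−0.9) × 0.2 = 0.00195
sports: 0.35 × 0.15 × (1−0.45) × 0.45 = 0.01299375
P(sports | x) = 0.01299375 / 0.01494375 ≈ 0.870

0.870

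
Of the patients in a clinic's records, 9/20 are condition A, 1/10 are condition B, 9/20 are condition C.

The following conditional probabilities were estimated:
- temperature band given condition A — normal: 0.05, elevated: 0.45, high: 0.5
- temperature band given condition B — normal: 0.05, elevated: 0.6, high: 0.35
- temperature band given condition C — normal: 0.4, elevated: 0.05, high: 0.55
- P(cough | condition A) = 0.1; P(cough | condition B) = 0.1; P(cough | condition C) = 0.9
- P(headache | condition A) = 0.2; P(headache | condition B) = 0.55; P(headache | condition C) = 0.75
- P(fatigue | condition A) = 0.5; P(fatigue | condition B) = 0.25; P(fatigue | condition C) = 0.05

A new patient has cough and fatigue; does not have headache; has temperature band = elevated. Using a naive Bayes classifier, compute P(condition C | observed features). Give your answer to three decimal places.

condition A: 0.45 × 0.45 × 0.1 × (1−0.2) × 0.5 = 0.0081
condition B: 0.1 × 0.6 × 0.1 × (1−0.55) × 0.25 = 0.000675
condition C: 0.45 × 0.05 × 0.9 × (1−0.75) × 0.05 = 0.000253125
P(condition C | x) = 0.000253125 / 0.009028125 ≈ 0.028

0.028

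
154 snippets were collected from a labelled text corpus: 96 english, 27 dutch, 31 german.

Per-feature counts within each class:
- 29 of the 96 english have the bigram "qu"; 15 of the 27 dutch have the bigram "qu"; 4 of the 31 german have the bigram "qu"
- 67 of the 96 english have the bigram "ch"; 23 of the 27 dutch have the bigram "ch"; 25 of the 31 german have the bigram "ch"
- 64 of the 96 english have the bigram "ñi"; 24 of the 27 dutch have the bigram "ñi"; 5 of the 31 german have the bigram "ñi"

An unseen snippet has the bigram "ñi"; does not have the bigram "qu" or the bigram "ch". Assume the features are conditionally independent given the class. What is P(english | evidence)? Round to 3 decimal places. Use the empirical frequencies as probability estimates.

english: (96/154) × (67/96) × (29/96) × (64/96) ≈ 0.0876172
dutch: (27/154) × (12/27) × (4/27) × (24/27) ≈ 0.0102613
german: (31/154) × (27/31) × (6/31) × (5/31) ≈ 0.00547319
P(english | x) = 0.0876172 / 0.10335169 ≈ 0.848

0.848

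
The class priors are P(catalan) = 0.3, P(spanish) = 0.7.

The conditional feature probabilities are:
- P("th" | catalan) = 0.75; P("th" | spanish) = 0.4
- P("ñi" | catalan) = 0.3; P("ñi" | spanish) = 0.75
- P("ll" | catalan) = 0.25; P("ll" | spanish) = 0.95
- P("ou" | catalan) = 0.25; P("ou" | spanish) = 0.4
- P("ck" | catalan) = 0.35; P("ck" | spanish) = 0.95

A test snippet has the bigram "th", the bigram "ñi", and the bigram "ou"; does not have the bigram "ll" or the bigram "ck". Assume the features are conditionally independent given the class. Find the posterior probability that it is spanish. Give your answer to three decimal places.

0.025

catalan: 0.3 × 0.75 × 0.3 × (1−0.25) × 0.25 × (1−0.35) = 0.0082265625
spanish: 0.7 × 0.4 × 0.75 × (1−0.95) × 0.4 × (1−0.95) = 0.00021
P(spanish | x) = 0.00021 / 0.0084365625 ≈ 0.025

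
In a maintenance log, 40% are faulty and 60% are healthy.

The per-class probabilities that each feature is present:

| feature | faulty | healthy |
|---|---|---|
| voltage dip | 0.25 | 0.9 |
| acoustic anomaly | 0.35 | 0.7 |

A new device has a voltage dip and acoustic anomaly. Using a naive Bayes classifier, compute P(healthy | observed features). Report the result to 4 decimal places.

0.9153

faulty: 0.4 × 0.25 × 0.35 = 0.035
healthy: 0.6 × 0.9 × 0.7 = 0.378
P(healthy | x) = 0.378 / 0.413 ≈ 0.9153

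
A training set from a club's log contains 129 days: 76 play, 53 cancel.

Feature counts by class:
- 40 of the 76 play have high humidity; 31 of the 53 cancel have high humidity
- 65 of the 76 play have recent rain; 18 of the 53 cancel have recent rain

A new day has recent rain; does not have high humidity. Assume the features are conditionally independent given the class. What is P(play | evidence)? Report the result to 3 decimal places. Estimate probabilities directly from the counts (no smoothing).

play: (76/129) × (36/76) × (65/76) ≈ 0.238678
cancel: (53/129) × (22/53) × (18/53) ≈ 0.0579201
P(play | x) = 0.238678 / 0.2965981 ≈ 0.805

0.805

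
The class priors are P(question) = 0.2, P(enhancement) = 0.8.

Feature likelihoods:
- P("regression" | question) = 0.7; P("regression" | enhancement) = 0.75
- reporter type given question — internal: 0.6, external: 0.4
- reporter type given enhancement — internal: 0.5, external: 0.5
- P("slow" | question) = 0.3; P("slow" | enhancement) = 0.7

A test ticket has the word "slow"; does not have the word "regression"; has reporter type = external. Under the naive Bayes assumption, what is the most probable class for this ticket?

question: 0.2 × (1−0.7) × 0.4 × 0.3 = 0.0072
enhancement: 0.8 × (1−0.75) × 0.5 × 0.7 = 0.07
Highest score → enhancement.

enhancement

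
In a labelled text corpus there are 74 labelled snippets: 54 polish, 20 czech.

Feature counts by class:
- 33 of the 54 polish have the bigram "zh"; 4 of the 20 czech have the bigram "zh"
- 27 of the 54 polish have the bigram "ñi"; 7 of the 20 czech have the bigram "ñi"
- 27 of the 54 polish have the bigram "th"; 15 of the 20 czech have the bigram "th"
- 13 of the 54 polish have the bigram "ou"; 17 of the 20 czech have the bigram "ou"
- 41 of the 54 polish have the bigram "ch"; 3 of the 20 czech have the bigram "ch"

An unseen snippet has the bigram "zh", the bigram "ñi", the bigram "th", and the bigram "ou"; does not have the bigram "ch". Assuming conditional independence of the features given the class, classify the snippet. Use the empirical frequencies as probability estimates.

czech

polish: (54/74) × (33/54) × (27/54) × (27/54) × (13/54) × (13/54) ≈ 0.00646132
czech: (20/74) × (4/20) × (7/20) × (15/20) × (17/20) × (17/20) ≈ 0.0102517
Highest score → czech.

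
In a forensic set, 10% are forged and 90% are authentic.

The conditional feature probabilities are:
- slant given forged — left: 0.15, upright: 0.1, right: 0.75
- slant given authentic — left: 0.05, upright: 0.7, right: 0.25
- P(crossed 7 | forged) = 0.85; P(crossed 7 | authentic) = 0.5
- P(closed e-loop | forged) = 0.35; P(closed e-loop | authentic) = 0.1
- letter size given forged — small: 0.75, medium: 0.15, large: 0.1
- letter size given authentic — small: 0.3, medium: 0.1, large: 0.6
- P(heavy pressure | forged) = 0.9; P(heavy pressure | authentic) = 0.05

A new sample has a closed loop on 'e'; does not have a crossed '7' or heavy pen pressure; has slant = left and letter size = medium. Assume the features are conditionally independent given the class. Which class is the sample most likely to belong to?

authentic

forged: 0.1 × 0.15 × (1−0.85) × 0.35 × 0.15 × (1−0.9) = 0.0000118125
authentic: 0.9 × 0.05 × (1−0.5) × 0.1 × 0.1 × (1−0.05) = 0.00021375
Highest score → authentic.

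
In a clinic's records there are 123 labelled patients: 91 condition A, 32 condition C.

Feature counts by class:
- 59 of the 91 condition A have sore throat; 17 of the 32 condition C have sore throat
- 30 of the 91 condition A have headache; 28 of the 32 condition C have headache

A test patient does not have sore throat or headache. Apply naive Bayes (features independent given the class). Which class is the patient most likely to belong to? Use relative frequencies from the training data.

condition A

condition A: (91/123) × (32/91) × (61/91) ≈ 0.174395
condition C: (32/123) × (15/32) × (4/32) ≈ 0.0152439
Highest score → condition A.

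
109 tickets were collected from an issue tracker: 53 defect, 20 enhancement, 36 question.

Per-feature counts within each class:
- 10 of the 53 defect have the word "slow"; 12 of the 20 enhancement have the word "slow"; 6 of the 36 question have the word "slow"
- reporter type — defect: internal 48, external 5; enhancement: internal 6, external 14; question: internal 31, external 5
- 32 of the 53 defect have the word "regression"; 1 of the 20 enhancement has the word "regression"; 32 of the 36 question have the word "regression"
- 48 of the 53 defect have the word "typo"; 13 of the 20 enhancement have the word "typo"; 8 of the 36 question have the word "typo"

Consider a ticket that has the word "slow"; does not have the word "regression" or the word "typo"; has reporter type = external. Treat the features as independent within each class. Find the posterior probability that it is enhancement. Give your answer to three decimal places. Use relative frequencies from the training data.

0.963

defect: (53/109) × (10/53) × (5/53) × (21/53) × (5/53) ≈ 0.000323523
enhancement: (20/109) × (12/20) × (14/20) × (19/20) × (7/20) ≈ 0.0256239
question: (36/109) × (6/36) × (5/36) × (4/36) × (28/36) ≈ 0.000660701
P(enhancement | x) = 0.0256239 / 0.026608124 ≈ 0.963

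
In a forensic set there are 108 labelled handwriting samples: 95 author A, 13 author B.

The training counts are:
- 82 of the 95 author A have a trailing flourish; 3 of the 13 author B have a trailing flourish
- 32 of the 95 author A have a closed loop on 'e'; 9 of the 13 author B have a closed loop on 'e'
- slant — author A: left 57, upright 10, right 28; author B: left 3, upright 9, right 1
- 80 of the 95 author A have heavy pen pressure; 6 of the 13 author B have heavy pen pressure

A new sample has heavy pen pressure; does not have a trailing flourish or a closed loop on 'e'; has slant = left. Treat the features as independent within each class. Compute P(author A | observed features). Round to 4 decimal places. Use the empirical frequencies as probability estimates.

0.9300

author A: (95/108) × (13/95) × (63/95) × (57/95) × (80/95) ≈ 0.0403324
author B: (13/108) × (10/13) × (4/13) × (3/13) × (6/13) ≈ 0.00303444
P(author A | x) = 0.0403324 / 0.04336684 ≈ 0.9300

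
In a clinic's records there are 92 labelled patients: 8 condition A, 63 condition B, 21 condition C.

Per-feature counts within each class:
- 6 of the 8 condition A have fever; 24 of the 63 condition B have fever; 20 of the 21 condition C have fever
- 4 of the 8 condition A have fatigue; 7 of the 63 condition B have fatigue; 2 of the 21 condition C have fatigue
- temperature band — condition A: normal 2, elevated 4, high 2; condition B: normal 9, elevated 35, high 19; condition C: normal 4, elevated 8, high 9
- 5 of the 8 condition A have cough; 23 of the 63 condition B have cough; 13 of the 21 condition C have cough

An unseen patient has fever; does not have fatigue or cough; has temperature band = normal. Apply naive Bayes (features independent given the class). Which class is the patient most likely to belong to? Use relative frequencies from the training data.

condition A: (8/92) × (6/8) × (4/8) × (2/8) × (3/8) ≈ 0.00305707
condition B: (63/92) × (24/63) × (56/63) × (9/63) × (40/63) ≈ 0.0210326
condition C: (21/92) × (20/21) × (19/21) × (4/21) × (8/21) ≈ 0.0142721
Highest score → condition B.

condition B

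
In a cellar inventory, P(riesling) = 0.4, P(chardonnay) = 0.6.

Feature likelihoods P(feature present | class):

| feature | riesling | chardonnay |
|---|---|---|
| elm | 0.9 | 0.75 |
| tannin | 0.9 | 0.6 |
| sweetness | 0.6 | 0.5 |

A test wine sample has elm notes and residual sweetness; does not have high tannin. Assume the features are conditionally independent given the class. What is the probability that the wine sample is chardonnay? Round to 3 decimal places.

riesling: 0.4 × 0.9 × (1−0.9) × 0.6 = 0.0216
chardonnay: 0.6 × 0.75 × (1−0.6) × 0.5 = 0.09
P(chardonnay | x) = 0.09 / 0.1116 ≈ 0.806

0.806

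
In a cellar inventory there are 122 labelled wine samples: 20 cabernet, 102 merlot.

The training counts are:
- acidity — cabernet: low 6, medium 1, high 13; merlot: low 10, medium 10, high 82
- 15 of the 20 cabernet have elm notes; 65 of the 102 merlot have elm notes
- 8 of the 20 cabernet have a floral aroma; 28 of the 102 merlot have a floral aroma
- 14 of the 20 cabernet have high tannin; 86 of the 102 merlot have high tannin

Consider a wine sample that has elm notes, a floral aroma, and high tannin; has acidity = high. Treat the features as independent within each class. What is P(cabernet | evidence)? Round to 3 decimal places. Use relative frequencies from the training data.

cabernet: (20/122) × (13/20) × (15/20) × (8/20) × (14/20) ≈ 0.022377
merlot: (102/122) × (82/102) × (65/102) × (28/102) × (86/102) ≈ 0.0991342
P(cabernet | x) = 0.022377 / 0.1215112 ≈ 0.184

0.184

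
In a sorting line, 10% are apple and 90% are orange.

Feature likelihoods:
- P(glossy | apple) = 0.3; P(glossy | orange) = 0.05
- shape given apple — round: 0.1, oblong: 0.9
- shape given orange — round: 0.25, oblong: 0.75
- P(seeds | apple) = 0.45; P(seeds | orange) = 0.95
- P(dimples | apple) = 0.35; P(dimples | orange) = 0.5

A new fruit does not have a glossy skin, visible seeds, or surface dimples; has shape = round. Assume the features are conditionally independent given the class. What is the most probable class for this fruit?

orange

apple: 0.1 × (1−0.3) × 0.1 × (1−0.45) × (1−0.35) = 0.0025025
orange: 0.9 × (1−0.05) × 0.25 × (1−0.95) × (1−0.5) = 0.00534375
Highest score → orange.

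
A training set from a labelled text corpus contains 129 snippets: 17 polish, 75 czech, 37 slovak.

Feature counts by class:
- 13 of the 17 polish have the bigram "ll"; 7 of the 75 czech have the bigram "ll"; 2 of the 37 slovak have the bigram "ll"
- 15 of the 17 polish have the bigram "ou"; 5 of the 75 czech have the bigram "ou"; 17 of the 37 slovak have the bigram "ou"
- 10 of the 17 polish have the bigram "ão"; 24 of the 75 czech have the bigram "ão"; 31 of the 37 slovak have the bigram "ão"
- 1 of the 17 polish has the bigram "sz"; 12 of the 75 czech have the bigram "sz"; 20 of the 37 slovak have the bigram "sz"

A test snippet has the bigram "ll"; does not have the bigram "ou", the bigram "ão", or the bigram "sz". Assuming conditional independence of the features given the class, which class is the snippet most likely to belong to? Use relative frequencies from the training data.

czech

polish: (17/129) × (13/17) × (2/17) × (7/17) × (16/17) ≈ 0.00459468
czech: (75/129) × (7/75) × (70/75) × (51/75) × (63/75) ≈ 0.028929
slovak: (37/129) × (2/37) × (20/37) × (6/37) × (17/37) ≈ 0.000624403
Highest score → czech.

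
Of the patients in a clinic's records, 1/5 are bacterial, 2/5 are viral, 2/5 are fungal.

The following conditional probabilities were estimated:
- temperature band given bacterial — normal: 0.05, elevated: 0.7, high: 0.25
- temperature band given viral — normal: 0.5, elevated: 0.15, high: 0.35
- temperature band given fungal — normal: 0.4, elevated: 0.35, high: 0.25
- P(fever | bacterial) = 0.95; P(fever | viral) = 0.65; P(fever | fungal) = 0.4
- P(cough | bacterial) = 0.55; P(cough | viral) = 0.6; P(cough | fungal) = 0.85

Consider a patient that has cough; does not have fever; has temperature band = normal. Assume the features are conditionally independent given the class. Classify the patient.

fungal

bacterial: 0.2 × 0.05 × (1−0.95) × 0.55 = 0.000275
viral: 0.4 × 0.5 × (1−0.65) × 0.6 = 0.042
fungal: 0.4 × 0.4 × (1−0.4) × 0.85 = 0.0816
Highest score → fungal.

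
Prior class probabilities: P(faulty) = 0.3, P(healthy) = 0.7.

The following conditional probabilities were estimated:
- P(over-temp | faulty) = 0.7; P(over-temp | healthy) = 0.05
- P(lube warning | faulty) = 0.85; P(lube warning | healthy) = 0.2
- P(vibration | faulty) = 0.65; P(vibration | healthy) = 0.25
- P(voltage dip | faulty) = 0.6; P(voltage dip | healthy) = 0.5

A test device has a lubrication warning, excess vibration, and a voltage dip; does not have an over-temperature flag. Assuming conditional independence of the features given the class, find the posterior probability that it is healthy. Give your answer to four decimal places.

0.3578

faulty: 0.3 × (1−0.7) × 0.85 × 0.65 × 0.6 = 0.029835
healthy: 0.7 × (1−0.05) × 0.2 × 0.25 × 0.5 = 0.016625
P(healthy | x) = 0.016625 / 0.04646 ≈ 0.3578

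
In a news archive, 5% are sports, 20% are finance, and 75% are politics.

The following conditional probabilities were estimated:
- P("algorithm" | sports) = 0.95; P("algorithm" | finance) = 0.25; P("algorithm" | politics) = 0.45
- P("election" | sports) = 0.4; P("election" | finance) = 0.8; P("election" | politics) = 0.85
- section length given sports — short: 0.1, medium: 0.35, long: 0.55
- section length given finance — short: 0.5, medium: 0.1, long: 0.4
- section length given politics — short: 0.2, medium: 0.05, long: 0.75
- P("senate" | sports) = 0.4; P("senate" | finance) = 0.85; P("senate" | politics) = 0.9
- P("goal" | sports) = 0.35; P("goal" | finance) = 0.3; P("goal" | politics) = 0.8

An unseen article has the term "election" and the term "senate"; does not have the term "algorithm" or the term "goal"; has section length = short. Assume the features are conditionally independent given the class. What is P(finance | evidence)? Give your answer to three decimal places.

sports: 0.05 × (1−0.95) × 0.4 × 0.1 × 0.4 × (1−0.35) = 0.000026
finance: 0.2 × (1−0.25) × 0.8 × 0.5 × 0.85 × (1−0.3) = 0.0357
politics: 0.75 × (1−0.45) × 0.85 × 0.2 × 0.9 × (1−0.8) = 0.0126225
P(finance | x) = 0.0357 / 0.0483485 ≈ 0.738

0.738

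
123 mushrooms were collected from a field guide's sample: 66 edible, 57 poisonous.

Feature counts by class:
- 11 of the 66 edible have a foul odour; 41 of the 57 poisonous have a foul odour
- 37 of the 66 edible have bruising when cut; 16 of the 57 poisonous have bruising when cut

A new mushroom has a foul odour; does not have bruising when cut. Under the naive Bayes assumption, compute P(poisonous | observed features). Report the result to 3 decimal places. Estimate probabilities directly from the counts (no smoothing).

0.859

edible: (66/123) × (11/66) × (29/66) ≈ 0.0392954
poisonous: (57/123) × (41/57) × (41/57) ≈ 0.239766
P(poisonous | x) = 0.239766 / 0.2790614 ≈ 0.859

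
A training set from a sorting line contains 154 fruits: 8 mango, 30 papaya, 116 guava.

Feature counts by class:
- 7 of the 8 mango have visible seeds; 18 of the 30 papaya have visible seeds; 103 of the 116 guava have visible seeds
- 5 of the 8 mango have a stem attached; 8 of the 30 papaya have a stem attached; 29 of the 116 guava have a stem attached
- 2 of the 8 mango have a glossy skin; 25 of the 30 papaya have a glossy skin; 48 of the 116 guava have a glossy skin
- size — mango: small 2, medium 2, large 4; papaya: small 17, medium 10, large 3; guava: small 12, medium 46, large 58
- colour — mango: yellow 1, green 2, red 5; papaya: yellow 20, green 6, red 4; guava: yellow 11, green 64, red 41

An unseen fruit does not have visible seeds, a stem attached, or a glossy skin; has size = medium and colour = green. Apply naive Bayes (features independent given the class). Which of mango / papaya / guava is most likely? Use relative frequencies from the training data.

guava

mango: (8/154) × (1/8) × (3/8) × (6/8) × (2/8) × (2/8) ≈ 0.000114144
papaya: (30/154) × (12/30) × (22/30) × (5/30) × (10/30) × (6/30) ≈ 0.000634921
guava: (116/154) × (13/116) × (87/116) × (68/116) × (46/116) × (64/116) ≈ 0.00812001
Highest score → guava.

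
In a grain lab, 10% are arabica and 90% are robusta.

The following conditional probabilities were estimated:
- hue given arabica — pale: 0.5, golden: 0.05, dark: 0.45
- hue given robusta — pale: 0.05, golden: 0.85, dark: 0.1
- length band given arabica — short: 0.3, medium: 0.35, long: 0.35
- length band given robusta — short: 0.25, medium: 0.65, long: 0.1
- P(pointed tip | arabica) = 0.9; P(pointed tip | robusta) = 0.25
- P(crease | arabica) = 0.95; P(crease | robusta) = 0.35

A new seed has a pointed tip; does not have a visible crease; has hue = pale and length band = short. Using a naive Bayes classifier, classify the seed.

arabica: 0.1 × 0.5 × 0.3 × 0.9 × (1−0.95) = 0.000675
robusta: 0.9 × 0.05 × 0.25 × 0.25 × (1−0.35) = 0.001828125
Highest score → robusta.

robusta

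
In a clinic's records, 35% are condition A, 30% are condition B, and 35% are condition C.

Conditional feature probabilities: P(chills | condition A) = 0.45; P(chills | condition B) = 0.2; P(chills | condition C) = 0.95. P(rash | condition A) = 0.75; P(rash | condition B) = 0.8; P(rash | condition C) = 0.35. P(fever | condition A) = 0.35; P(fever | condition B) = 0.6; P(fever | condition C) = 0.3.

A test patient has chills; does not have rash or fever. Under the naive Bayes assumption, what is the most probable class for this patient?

condition C

condition A: 0.35 × 0.45 × (1−0.75) × (1−0.35) = 0.02559375
condition B: 0.3 × 0.2 × (1−0.8) × (1−0.6) = 0.0048
condition C: 0.35 × 0.95 × (1−0.35) × (1−0.3) = 0.1512875
Highest score → condition C.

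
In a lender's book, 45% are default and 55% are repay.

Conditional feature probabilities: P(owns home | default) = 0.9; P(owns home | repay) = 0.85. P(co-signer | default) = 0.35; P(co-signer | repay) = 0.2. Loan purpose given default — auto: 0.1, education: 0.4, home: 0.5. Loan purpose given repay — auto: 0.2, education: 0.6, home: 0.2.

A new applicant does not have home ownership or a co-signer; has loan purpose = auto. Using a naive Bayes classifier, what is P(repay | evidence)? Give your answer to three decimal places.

0.819

default: 0.45 × (1−0.9) × (1−0.35) × 0.1 = 0.002925
repay: 0.55 × (1−0.85) × (1−0.2) × 0.2 = 0.0132
P(repay | x) = 0.0132 / 0.016125 ≈ 0.819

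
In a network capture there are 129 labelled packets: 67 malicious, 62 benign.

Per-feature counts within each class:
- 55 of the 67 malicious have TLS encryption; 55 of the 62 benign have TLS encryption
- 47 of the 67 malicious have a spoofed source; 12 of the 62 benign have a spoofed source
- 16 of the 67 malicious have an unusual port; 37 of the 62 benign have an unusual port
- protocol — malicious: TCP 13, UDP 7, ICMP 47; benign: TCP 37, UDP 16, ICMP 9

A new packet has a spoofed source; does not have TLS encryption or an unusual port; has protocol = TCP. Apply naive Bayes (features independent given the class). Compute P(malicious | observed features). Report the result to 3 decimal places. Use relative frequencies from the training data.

0.792

malicious: (67/129) × (12/67) × (47/67) × (51/67) × (13/67) ≈ 0.00963781
benign: (62/129) × (7/62) × (12/62) × (25/62) × (37/62) ≈ 0.0025273
P(malicious | x) = 0.00963781 / 0.01216511 ≈ 0.792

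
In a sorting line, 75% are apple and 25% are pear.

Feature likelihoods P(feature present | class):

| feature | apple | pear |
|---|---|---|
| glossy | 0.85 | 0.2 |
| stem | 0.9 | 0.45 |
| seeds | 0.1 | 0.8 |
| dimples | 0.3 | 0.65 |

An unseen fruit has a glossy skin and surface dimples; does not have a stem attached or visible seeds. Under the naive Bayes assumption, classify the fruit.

apple: 0.75 × 0.85 × (1−0.9) × (1−0.1) × 0.3 = 0.0172125
pear: 0.25 × 0.2 × (1−0.45) × (1−0.8) × 0.65 = 0.003575
Highest score → apple.

apple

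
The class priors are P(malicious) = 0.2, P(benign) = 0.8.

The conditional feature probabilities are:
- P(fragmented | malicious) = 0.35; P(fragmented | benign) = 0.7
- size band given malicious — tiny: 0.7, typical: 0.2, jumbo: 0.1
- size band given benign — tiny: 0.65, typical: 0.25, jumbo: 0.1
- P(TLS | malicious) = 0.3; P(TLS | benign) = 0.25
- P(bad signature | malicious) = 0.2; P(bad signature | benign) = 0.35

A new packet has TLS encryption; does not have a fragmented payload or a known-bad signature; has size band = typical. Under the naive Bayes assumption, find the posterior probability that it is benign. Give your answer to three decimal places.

0.610

malicious: 0.2 × (1−0.35) × 0.2 × 0.3 × (1−0.2) = 0.00624
benign: 0.8 × (1−0.7) × 0.25 × 0.25 × (1−0.35) = 0.00975
P(benign | x) = 0.00975 / 0.01599 ≈ 0.610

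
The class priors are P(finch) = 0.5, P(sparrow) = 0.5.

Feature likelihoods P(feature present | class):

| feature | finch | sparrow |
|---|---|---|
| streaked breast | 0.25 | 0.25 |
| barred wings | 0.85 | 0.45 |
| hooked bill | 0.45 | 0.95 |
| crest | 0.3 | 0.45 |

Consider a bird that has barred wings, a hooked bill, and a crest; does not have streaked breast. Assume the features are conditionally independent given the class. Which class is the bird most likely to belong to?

finch: 0.5 × (1−0.25) × 0.85 × 0.45 × 0.3 = 0.04303125
sparrow: 0.5 × (1−0.25) × 0.45 × 0.95 × 0.45 = 0.072140625
Highest score → sparrow.

sparrow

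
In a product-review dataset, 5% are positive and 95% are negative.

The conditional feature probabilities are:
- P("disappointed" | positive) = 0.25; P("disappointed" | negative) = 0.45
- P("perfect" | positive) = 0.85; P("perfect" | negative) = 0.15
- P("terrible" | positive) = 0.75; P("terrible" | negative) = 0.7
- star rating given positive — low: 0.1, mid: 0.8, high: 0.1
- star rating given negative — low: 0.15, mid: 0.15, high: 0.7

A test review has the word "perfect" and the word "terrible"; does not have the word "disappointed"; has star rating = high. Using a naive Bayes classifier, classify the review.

positive: 0.05 × (1−0.25) × 0.85 × 0.75 × 0.1 = 0.002390625
negative: 0.95 × (1−0.45) × 0.15 × 0.7 × 0.7 = 0.03840375
Highest score → negative.

negative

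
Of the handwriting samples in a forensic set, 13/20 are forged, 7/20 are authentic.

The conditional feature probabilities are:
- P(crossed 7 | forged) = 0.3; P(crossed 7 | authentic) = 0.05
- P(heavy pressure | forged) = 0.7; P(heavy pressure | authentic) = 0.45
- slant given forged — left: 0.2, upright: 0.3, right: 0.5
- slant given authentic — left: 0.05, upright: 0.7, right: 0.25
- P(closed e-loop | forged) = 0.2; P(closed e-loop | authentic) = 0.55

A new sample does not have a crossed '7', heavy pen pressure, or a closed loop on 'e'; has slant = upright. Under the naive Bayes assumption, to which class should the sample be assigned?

authentic

forged: 0.65 × (1−0.3) × (1−0.7) × 0.3 × (1−0.2) = 0.03276
authentic: 0.35 × (1−0.05) × (1−0.45) × 0.7 × (1−0.55) = 0.057605625
Highest score → authentic.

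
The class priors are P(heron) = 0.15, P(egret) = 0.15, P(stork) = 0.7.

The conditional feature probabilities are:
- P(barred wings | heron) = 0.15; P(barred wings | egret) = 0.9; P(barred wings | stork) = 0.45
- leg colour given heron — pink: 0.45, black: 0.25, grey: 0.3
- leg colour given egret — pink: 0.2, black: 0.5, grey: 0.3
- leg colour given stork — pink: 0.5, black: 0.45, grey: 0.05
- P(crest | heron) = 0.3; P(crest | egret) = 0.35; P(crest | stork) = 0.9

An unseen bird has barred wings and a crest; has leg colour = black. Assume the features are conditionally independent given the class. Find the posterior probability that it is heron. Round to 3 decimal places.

0.011

heron: 0.15 × 0.15 × 0.25 × 0.3 = 0.0016875
egret: 0.15 × 0.9 × 0.5 × 0.35 = 0.023625
stork: 0.7 × 0.45 × 0.45 × 0.9 = 0.127575
P(heron | x) = 0.0016875 / 0.1528875 ≈ 0.011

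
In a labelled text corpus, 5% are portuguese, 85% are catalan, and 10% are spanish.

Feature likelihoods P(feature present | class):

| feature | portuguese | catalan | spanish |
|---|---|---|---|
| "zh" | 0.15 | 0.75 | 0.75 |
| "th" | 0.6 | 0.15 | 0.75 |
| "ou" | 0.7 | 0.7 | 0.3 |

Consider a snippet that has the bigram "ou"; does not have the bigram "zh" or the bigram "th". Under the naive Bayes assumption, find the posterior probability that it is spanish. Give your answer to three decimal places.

0.013

portuguese: 0.05 × (1−0.15) × (1−0.6) × 0.7 = 0.0119
catalan: 0.85 × (1−0.75) × (1−0.15) × 0.7 = 0.1264375
spanish: 0.1 × (1−0.75) × (1−0.75) × 0.3 = 0.001875
P(spanish | x) = 0.001875 / 0.1402125 ≈ 0.013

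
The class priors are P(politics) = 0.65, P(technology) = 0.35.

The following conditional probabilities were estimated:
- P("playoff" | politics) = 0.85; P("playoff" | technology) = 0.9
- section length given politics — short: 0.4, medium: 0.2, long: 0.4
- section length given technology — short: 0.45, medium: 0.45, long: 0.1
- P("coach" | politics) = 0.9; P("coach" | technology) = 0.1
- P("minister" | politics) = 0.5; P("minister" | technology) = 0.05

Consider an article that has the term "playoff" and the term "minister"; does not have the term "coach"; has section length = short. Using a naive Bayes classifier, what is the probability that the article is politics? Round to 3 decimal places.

politics: 0.65 × 0.85 × 0.4 × (1−0.9) × 0.5 = 0.01105
technology: 0.35 × 0.9 × 0.45 × (1−0.1) × 0.05 = 0.00637875
P(politics | x) = 0.01105 / 0.01742875 ≈ 0.634

0.634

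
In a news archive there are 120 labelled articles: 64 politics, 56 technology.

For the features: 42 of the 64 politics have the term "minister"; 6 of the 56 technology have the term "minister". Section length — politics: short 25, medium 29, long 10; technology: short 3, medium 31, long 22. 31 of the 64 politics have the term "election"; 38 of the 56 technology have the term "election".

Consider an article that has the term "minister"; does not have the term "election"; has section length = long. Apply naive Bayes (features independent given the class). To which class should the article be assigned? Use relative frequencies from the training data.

politics

politics: (64/120) × (42/64) × (10/64) × (33/64) = 0.0281982421875
technology: (56/120) × (6/56) × (22/56) × (18/56) ≈ 0.00631378
Highest score → politics.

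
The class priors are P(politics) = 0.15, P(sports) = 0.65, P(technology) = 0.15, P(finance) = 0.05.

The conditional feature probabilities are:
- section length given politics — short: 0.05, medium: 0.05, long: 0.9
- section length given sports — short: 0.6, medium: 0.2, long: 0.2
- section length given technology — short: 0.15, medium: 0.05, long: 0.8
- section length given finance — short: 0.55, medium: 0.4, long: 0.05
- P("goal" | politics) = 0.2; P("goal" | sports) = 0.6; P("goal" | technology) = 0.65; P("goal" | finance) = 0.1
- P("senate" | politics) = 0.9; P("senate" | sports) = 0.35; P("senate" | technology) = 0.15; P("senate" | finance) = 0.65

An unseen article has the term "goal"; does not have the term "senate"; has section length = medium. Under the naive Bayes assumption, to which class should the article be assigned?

sports

politics: 0.15 × 0.05 × 0.2 × (1−0.9) = 0.00015
sports: 0.65 × 0.2 × 0.6 × (1−0.35) = 0.0507
technology: 0.15 × 0.05 × 0.65 × (1−0.15) = 0.00414375
finance: 0.05 × 0.4 × 0.1 × (1−0.65) = 0.0007
Highest score → sports.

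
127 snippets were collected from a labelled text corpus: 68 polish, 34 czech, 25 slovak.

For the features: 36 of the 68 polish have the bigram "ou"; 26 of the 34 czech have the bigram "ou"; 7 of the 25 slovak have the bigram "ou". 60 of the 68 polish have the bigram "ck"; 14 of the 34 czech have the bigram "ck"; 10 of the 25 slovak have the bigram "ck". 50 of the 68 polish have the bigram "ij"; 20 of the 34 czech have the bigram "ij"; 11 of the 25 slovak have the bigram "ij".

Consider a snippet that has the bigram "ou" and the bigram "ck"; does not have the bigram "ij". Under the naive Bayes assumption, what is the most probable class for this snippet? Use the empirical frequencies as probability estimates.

polish

polish: (68/127) × (36/68) × (60/68) × (18/68) ≈ 0.0662071
czech: (34/127) × (26/34) × (14/34) × (14/34) ≈ 0.0347111
slovak: (25/127) × (7/25) × (10/25) × (14/25) ≈ 0.0123465
Highest score → polish.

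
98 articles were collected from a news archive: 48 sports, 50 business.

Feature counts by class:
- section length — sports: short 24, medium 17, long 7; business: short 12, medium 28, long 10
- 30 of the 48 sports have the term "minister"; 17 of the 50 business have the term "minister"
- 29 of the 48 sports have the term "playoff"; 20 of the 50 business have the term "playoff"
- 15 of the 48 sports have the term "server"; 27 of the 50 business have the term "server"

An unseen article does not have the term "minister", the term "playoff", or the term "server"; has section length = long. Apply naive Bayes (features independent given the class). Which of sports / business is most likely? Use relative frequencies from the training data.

business

sports: (48/98) × (7/48) × (18/48) × (19/48) × (33/48) ≈ 0.00728934
business: (50/98) × (10/50) × (33/50) × (30/50) × (23/50) ≈ 0.0185878
Highest score → business.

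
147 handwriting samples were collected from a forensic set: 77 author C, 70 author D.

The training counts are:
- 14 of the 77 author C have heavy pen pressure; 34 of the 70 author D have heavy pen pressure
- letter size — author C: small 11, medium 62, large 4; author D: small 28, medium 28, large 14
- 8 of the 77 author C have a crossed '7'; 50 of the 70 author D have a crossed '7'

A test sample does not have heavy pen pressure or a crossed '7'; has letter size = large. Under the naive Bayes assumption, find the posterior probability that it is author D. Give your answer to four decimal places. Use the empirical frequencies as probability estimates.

author C: (77/147) × (63/77) × (4/77) × (69/77) ≈ 0.0199504
author D: (70/147) × (36/70) × (14/70) × (20/70) ≈ 0.0139942
P(author D | x) = 0.0139942 / 0.0339446 ≈ 0.4123

0.4123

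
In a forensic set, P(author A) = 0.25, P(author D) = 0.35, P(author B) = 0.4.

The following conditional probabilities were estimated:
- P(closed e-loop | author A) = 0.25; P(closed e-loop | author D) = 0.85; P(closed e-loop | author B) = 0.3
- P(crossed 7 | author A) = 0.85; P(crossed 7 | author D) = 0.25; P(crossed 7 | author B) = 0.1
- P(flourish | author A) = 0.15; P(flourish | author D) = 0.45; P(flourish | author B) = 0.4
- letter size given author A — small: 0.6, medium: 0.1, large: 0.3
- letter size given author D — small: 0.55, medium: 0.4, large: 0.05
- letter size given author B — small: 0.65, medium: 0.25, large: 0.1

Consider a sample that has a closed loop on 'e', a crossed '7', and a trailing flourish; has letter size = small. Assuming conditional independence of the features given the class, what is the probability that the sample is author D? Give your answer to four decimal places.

0.6997

author A: 0.25 × 0.25 × 0.85 × 0.15 × 0.6 = 0.00478125
author D: 0.35 × 0.85 × 0.25 × 0.45 × 0.55 = 0.0184078125
author B: 0.4 × 0.3 × 0.1 × 0.4 × 0.65 = 0.00312
P(author D | x) = 0.0184078125 / 0.0263090625 ≈ 0.6997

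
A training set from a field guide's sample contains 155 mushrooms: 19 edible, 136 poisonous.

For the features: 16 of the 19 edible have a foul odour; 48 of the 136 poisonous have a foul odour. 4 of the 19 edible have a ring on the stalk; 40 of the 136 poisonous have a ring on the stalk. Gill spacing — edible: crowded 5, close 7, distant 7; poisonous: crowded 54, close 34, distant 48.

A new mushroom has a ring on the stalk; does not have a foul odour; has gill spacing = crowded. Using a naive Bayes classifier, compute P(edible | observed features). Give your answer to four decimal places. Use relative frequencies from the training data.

0.0159

edible: (19/155) × (3/19) × (4/19) × (5/19) ≈ 0.00107229
poisonous: (136/155) × (88/136) × (40/136) × (54/136) ≈ 0.066302
P(edible | x) = 0.00107229 / 0.06737429 ≈ 0.0159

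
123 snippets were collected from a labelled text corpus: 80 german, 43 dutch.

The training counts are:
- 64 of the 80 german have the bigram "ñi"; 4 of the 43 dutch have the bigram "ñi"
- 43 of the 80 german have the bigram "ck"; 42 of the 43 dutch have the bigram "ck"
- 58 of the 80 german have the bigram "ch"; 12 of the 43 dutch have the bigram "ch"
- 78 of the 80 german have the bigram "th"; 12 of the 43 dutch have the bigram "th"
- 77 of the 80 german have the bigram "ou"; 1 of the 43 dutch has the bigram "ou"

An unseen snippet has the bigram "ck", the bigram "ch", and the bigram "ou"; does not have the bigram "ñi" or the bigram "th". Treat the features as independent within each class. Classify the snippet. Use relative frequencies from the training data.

german: (80/123) × (16/80) × (43/80) × (58/80) × (2/80) × (77/80) ≈ 0.00121975
dutch: (43/123) × (39/43) × (42/43) × (12/43) × (31/43) × (1/43) ≈ 0.00144903
Highest score → dutch.

dutch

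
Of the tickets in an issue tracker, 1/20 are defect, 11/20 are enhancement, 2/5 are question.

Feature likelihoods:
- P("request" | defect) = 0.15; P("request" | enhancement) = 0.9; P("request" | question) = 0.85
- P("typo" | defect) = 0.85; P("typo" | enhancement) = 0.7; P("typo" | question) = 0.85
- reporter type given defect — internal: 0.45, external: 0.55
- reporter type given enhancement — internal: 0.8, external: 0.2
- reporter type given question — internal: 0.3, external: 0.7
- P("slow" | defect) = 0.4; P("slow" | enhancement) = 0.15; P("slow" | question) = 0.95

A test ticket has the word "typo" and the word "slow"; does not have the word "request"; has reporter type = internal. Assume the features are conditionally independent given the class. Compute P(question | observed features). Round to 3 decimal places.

defect: 0.05 × (1−0.15) × 0.85 × 0.45 × 0.4 = 0.0065025
enhancement: 0.55 × (1−0.9) × 0.7 × 0.8 × 0.15 = 0.00462
question: 0.4 × (1−0.85) × 0.85 × 0.3 × 0.95 = 0.014535
P(question | x) = 0.014535 / 0.0256575 ≈ 0.567

0.567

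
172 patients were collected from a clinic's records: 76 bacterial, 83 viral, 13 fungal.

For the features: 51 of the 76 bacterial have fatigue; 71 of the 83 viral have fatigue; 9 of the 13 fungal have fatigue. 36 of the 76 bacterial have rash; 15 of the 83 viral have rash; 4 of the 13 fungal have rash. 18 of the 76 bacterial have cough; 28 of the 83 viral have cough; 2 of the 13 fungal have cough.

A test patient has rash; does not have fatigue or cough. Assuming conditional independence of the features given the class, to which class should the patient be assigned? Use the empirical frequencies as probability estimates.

bacterial: (76/172) × (25/76) × (36/76) × (58/76) ≈ 0.052543
viral: (83/172) × (12/83) × (15/83) × (55/83) ≈ 0.00835508
fungal: (13/172) × (4/13) × (4/13) × (11/13) ≈ 0.00605477
Highest score → bacterial.

bacterial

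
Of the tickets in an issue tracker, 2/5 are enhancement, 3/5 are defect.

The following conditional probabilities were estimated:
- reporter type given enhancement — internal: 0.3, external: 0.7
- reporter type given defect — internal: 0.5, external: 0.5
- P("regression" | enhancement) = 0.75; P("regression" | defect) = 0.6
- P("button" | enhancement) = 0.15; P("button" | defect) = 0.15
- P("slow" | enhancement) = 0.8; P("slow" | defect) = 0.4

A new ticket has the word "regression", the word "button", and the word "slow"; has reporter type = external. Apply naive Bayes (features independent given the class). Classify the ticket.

enhancement: 0.4 × 0.7 × 0.75 × 0.15 × 0.8 = 0.0252
defect: 0.6 × 0.5 × 0.6 × 0.15 × 0.4 = 0.0108
Highest score → enhancement.

enhancement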